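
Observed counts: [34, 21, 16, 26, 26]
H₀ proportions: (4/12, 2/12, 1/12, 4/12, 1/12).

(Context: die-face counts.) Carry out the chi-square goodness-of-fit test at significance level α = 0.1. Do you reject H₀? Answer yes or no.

reject H₀: yes

n = 123; E_i = n·p_i = [41.00, 20.50, 10.25, 41.00, 10.25]
χ² = (34−41.00)²/41.00 + (21−20.50)²/20.50 + (16−10.25)²/10.25 + (26−41.00)²/41.00 + (26−10.25)²/10.25 = 34.1220
df = 4
p-value (upper-tail) = 0.00000
At α=0.1: p < α → reject H₀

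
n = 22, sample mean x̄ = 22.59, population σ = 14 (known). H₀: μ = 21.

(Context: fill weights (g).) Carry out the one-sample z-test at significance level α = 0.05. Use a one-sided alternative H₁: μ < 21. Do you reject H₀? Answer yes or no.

reject H₀: no

SE = σ/√n = 14/√22 = 2.9848
z = (x̄−μ₀)/SE = (22.59−21)/2.9848 = 0.5327
p-value (one-sided, H₁ less) = 0.70288
At α=0.05: p ≥ α → fail to reject H₀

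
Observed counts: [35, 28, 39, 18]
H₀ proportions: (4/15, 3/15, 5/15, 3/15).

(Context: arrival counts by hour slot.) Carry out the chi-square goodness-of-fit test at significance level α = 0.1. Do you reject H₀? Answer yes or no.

reject H₀: no

n = 120; E_i = n·p_i = [32.00, 24.00, 40.00, 24.00]
χ² = (35−32.00)²/32.00 + (28−24.00)²/24.00 + (39−40.00)²/40.00 + (18−24.00)²/24.00 = 2.4729
df = 3
p-value (upper-tail) = 0.48021
At α=0.1: p ≥ α → fail to reject H₀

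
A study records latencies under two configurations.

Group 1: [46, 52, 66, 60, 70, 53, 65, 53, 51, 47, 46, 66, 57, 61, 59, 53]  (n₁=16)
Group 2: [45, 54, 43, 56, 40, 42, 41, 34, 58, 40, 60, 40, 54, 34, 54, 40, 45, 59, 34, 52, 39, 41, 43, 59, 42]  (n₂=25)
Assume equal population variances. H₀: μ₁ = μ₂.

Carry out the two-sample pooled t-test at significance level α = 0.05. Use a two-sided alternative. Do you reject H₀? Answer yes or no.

x̄₁=56.562, s₁=7.624, n₁=16
x̄₂=45.960, s₂=8.497, n₂=25
s_p² = [15·7.624² + 24·8.497²]/39 = 66.7922
SE = √(s_p²·(1/16+1/25)) = 2.6165
t = (56.562−45.960)/2.6165 = 4.0521
df = 39
p-value (two-sided) = 0.00023
At α=0.05: p < α → reject H₀

reject H₀: yes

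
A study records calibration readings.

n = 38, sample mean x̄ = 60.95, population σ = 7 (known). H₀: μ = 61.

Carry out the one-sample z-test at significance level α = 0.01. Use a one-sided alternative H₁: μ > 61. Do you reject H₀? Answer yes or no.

SE = σ/√n = 7/√38 = 1.1355
z = (x̄−μ₀)/SE = (60.95−61)/1.1355 = -0.0440
p-value (one-sided, H₁ greater) = 0.51756
At α=0.01: p ≥ α → fail to reject H₀

reject H₀: no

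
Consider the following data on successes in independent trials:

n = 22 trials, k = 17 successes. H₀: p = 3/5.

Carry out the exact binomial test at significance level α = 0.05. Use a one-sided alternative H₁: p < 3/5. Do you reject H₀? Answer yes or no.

reject H₀: no

Exact binomial: n=22, k=17, p₀=3/5=0.6000
P(X≤17) from Σ C(n,i)·p₀^i·(1−p₀)^(n−i)
p-value (one-sided, H₁ less) = 0.97342
At α=0.05: p ≥ α → fail to reject H₀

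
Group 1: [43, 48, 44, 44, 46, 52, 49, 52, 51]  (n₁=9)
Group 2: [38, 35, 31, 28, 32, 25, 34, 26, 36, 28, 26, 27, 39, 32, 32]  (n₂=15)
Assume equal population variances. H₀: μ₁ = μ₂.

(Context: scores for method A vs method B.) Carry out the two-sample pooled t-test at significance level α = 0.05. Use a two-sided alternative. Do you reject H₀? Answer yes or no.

x̄₁=47.667, s₁=3.571, n₁=9
x̄₂=31.267, s₂=4.511, n₂=15
s_p² = [8·3.571² + 14·4.511²]/22 = 17.5879
SE = √(s_p²·(1/9+1/15)) = 1.7683
t = (47.667−31.267)/1.7683 = 9.2747
df = 22
p-value (two-sided) = 0.00000
At α=0.05: p < α → reject H₀

reject H₀: yes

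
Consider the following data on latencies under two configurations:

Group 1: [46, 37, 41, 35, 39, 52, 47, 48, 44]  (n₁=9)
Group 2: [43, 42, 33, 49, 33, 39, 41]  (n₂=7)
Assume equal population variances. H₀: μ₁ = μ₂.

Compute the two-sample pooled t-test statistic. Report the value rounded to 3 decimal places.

test statistic = 1.133

x̄₁=43.222, s₁=5.608, n₁=9
x̄₂=40.000, s₂=5.686, n₂=7
s_p² = [8·5.608² + 6·5.686²]/14 = 31.8254
SE = √(s_p²·(1/9+1/7)) = 2.8430
t = (43.222−40.000)/2.8430 = 1.1334
df = 14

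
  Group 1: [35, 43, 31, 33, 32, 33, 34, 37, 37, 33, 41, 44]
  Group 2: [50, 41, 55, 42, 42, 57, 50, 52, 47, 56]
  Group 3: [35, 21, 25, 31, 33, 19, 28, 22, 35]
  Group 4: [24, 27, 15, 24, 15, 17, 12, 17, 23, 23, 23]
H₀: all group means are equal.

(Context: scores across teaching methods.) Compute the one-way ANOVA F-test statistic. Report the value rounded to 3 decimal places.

test statistic = 56.669

Group means [36.08, 49.20, 27.67, 20.00], grand mean 33.190
SSB = Σnᵢ(x̄ᵢ−x̄)² = 4851.960; SSW = ΣΣ(x−x̄ᵢ)² = 1084.517
MSB = 4851.960/3 = 1617.3198; MSW = 1084.517/38 = 28.5399
F = MSB/MSW = 56.6687
df = (3, 38)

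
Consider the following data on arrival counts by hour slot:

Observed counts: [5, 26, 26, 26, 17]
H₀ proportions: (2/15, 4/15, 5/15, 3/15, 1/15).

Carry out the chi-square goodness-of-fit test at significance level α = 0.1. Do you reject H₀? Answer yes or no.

n = 100; E_i = n·p_i = [13.33, 26.67, 33.33, 20.00, 6.67]
χ² = (5−13.33)²/13.33 + (26−26.67)²/26.67 + (26−33.33)²/33.33 + (26−20.00)²/20.00 + (17−6.67)²/6.67 = 24.6550
df = 4
p-value (upper-tail) = 0.00006
At α=0.1: p < α → reject H₀

reject H₀: yes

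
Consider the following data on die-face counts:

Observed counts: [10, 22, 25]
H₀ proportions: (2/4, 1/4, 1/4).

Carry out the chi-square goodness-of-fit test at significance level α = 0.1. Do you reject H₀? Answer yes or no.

n = 57; E_i = n·p_i = [28.50, 14.25, 14.25]
χ² = (10−28.50)²/28.50 + (22−14.25)²/14.25 + (25−14.25)²/14.25 = 24.3333
df = 2
p-value (upper-tail) = 0.00001
At α=0.1: p < α → reject H₀

reject H₀: yes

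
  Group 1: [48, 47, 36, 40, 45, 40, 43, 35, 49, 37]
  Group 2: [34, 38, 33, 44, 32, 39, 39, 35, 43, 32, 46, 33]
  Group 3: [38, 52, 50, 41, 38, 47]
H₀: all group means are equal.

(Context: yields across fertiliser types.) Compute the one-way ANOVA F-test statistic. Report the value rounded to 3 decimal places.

Group means [42.00, 37.33, 44.33], grand mean 40.500
SSB = Σnᵢ(x̄ᵢ−x̄)² = 231.000; SSW = ΣΣ(x−x̄ᵢ)² = 696.000
MSB = 231.000/2 = 115.5000; MSW = 696.000/25 = 27.8400
F = MSB/MSW = 4.1487
df = (2, 25)

test statistic = 4.149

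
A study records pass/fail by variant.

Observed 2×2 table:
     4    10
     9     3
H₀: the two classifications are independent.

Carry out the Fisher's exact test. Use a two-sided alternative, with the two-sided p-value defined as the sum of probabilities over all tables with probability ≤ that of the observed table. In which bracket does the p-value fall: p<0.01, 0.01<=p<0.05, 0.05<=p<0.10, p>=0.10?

p-value bracket: 0.01<=p<0.05

Margins: r₁=14, r₂=12, c₁=13, c₂=13, n=26
p_obs = C(14,4)·C(12,9)/C(26,13); sum pmf over tables with pmf ≤ p_obs
p-value (two-sided) = 0.04718
→ bracket: 0.01<=p<0.05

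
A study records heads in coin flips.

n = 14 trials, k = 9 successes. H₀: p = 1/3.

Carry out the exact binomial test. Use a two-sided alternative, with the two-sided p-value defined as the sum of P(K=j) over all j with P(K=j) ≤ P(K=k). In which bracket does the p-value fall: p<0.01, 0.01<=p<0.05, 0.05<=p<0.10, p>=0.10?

p-value bracket: 0.01<=p<0.05

Exact binomial: n=14, k=9, p₀=1/3=0.3333
P(X=j) = C(n,j)·p₀^j·(1−p₀)^(n−j); p = Σ P(X=j) over j with P(X=j) ≤ P(X=9)
p-value (two-sided) = 0.02086
→ bracket: 0.01<=p<0.05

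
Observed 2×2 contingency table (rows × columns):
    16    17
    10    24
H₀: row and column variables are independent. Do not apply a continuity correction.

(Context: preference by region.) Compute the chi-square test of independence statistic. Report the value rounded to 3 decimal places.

test statistic = 2.565

Row totals [33, 34], col totals [26, 41], n=67
χ² = (16−12.81)²/12.81 + (17−20.19)²/20.19 + (10−13.19)²/13.19 + (24−20.81)²/20.81 = 2.5654
df = 1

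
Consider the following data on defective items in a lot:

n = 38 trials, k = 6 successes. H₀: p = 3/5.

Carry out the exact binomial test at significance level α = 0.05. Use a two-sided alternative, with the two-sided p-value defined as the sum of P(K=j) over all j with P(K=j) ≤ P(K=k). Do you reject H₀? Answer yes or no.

Exact binomial: n=38, k=6, p₀=3/5=0.6000
P(X=j) = C(n,j)·p₀^j·(1−p₀)^(n−j); p = Σ P(X=j) over j with P(X=j) ≤ P(X=6)
p-value (two-sided) = 0.00000
At α=0.05: p < α → reject H₀

reject H₀: yes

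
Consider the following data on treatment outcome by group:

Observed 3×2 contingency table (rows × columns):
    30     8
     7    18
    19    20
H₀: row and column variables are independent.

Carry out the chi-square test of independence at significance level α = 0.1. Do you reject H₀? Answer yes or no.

reject H₀: yes

Row totals [38, 25, 39], col totals [56, 46], n=102
χ² = (30−20.86)²/20.86 + (8−17.14)²/17.14 + (7−13.73)²/13.73 + (18−11.27)²/11.27 + (19−21.41)²/21.41 + (20−17.59)²/17.59 = 16.7834
df = 2
p-value (upper-tail) = 0.00023
At α=0.1: p < α → reject H₀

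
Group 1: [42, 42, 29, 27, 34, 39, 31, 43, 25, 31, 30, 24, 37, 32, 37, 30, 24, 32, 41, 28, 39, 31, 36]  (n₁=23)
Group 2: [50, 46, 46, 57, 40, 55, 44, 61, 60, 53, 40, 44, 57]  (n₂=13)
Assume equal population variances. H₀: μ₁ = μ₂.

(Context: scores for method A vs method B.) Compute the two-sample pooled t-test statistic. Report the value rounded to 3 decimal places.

x̄₁=33.217, s₁=5.931, n₁=23
x̄₂=50.231, s₂=7.395, n₂=13
s_p² = [22·5.931² + 12·7.395²]/34 = 42.0653
SE = √(s_p²·(1/23+1/13)) = 2.2505
t = (33.217−50.231)/2.2505 = -7.5598
df = 34

test statistic = -7.560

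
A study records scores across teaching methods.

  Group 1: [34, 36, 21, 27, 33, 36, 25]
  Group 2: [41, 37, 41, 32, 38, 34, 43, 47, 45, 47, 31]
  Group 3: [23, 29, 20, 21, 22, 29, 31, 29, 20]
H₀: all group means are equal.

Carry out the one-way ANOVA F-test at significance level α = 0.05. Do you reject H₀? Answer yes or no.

Group means [30.29, 39.64, 24.89], grand mean 32.296
SSB = Σnᵢ(x̄ᵢ−x̄)² = 1114.767; SSW = ΣΣ(x−x̄ᵢ)² = 700.863
MSB = 1114.767/2 = 557.3834; MSW = 700.863/24 = 29.2026
F = MSB/MSW = 19.0868
df = (2, 24)
p-value (upper-tail) = 0.00001
At α=0.05: p < α → reject H₀

reject H₀: yes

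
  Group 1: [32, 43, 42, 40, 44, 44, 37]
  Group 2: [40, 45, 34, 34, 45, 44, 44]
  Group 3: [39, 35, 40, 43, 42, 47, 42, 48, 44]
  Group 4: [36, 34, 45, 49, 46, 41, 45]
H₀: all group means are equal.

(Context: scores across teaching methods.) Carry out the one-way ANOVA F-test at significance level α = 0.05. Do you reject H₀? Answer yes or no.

Group means [40.29, 40.86, 42.22, 42.29], grand mean 41.467
SSB = Σnᵢ(x̄ᵢ−x̄)² = 22.197; SSW = ΣΣ(x−x̄ᵢ)² = 577.270
MSB = 22.197/3 = 7.3989; MSW = 577.270/26 = 22.2027
F = MSB/MSW = 0.3332
df = (3, 26)
p-value (upper-tail) = 0.80137
At α=0.05: p ≥ α → fail to reject H₀

reject H₀: no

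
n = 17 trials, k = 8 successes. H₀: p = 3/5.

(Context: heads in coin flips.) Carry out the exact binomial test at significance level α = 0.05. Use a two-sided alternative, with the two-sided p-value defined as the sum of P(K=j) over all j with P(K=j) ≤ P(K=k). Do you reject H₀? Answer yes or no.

Exact binomial: n=17, k=8, p₀=3/5=0.6000
P(X=j) = C(n,j)·p₀^j·(1−p₀)^(n−j); p = Σ P(X=j) over j with P(X=j) ≤ P(X=8)
p-value (two-sided) = 0.32494
At α=0.05: p ≥ α → fail to reject H₀

reject H₀: no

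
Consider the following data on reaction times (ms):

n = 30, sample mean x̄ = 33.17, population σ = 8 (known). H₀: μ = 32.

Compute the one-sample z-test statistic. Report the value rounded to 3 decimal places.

SE = σ/√n = 8/√30 = 1.4606
z = (x̄−μ₀)/SE = (33.17−32)/1.4606 = 0.8010

test statistic = 0.801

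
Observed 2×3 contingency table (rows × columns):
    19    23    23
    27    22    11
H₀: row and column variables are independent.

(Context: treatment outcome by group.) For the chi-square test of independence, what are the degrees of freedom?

degrees of freedom = 2

df = (r−1)(c−1) = (2−1)·(3−1) = 2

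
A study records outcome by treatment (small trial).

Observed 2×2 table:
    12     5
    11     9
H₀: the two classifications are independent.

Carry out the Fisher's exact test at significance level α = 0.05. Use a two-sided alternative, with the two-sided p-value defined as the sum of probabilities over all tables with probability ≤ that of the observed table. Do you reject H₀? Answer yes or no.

Margins: r₁=17, r₂=20, c₁=23, c₂=14, n=37
p_obs = C(17,12)·C(20,11)/C(37,23); sum pmf over tables with pmf ≤ p_obs
p-value (two-sided) = 0.49786
At α=0.05: p ≥ α → fail to reject H₀

reject H₀: no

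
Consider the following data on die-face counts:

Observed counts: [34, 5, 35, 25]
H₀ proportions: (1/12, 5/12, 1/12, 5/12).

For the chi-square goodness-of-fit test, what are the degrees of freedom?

df = k − 1 = 4 − 1 = 3

degrees of freedom = 3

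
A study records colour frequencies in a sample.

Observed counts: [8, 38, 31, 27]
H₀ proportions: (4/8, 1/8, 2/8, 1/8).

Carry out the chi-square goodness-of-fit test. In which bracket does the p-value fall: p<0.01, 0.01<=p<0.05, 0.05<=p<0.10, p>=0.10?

p-value bracket: p<0.01

n = 104; E_i = n·p_i = [52.00, 13.00, 26.00, 13.00]
χ² = (8−52.00)²/52.00 + (38−13.00)²/13.00 + (31−26.00)²/26.00 + (27−13.00)²/13.00 = 101.3462
df = 3
p-value (upper-tail) = 0.00000
→ bracket: p<0.01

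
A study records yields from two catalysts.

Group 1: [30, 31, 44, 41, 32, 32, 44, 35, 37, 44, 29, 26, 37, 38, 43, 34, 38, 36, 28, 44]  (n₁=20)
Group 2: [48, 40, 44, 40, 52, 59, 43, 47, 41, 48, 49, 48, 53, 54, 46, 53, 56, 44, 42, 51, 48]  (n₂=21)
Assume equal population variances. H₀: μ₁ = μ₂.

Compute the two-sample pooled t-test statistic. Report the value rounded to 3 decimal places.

x̄₁=36.150, s₁=5.851, n₁=20
x̄₂=47.905, s₂=5.347, n₂=21
s_p² = [19·5.851² + 20·5.347²]/39 = 31.3426
SE = √(s_p²·(1/20+1/21)) = 1.7492
t = (36.150−47.905)/1.7492 = -6.7202
df = 39

test statistic = -6.720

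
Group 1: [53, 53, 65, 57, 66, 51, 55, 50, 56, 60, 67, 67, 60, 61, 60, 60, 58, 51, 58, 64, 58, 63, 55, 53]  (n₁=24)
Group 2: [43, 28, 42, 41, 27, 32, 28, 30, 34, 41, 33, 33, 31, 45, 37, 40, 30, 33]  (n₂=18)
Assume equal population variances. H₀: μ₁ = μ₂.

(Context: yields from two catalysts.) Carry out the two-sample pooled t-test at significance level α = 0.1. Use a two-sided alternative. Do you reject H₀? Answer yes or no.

x̄₁=58.375, s₁=5.182, n₁=24
x̄₂=34.889, s₂=5.759, n₂=18
s_p² = [23·5.182² + 17·5.759²]/40 = 29.5351
SE = √(s_p²·(1/24+1/18)) = 1.6945
t = (58.375−34.889)/1.6945 = 13.8599
df = 40
p-value (two-sided) = 0.00000
At α=0.1: p < α → reject H₀

reject H₀: yes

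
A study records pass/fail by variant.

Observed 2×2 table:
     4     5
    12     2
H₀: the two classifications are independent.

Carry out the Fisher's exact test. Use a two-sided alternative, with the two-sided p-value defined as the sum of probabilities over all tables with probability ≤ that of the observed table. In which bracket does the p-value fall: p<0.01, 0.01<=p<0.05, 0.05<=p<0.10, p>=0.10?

Margins: r₁=9, r₂=14, c₁=16, c₂=7, n=23
p_obs = C(9,4)·C(14,12)/C(23,16); sum pmf over tables with pmf ≤ p_obs
p-value (two-sided) = 0.06571
→ bracket: 0.05<=p<0.10

p-value bracket: 0.05<=p<0.10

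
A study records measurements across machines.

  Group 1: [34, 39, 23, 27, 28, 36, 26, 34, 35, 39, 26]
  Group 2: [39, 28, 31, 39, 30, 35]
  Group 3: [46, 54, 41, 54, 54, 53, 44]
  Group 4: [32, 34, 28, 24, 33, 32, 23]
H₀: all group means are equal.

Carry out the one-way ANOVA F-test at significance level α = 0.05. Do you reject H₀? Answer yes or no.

Group means [31.55, 33.67, 49.43, 29.43], grand mean 35.516
SSB = Σnᵢ(x̄ᵢ−x̄)² = 1808.253; SSW = ΣΣ(x−x̄ᵢ)² = 741.489
MSB = 1808.253/3 = 602.7509; MSW = 741.489/27 = 27.4626
F = MSB/MSW = 21.9481
df = (3, 27)
p-value (upper-tail) = 0.00000
At α=0.05: p < α → reject H₀

reject H₀: yes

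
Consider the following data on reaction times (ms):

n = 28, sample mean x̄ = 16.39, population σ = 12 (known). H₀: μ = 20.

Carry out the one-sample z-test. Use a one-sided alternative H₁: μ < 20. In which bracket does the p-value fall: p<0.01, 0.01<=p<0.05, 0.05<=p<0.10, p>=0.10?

SE = σ/√n = 12/√28 = 2.2678
z = (x̄−μ₀)/SE = (16.39−20)/2.2678 = -1.5919
p-value (one-sided, H₁ less) = 0.05571
→ bracket: 0.05<=p<0.10

p-value bracket: 0.05<=p<0.10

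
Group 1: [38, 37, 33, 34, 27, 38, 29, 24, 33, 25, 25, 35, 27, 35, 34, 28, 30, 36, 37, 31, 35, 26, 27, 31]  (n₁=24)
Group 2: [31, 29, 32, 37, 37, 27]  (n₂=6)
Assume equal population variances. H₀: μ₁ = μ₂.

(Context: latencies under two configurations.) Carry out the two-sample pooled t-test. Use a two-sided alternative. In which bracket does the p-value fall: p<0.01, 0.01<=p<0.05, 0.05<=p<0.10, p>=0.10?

p-value bracket: p>=0.10

x̄₁=31.458, s₁=4.530, n₁=24
x̄₂=32.167, s₂=4.119, n₂=6
s_p² = [23·4.530² + 5·4.119²]/28 = 19.8854
SE = √(s_p²·(1/24+1/6)) = 2.0354
t = (31.458−32.167)/2.0354 = -0.3480
df = 28
p-value (two-sided) = 0.73044
→ bracket: p>=0.10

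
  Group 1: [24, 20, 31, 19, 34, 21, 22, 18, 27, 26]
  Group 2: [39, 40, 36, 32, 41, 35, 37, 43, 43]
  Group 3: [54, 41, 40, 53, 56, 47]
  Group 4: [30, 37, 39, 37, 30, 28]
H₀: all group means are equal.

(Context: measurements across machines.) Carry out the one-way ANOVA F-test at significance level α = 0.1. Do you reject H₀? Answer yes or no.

reject H₀: yes

Group means [24.20, 38.44, 48.50, 33.50], grand mean 34.839
SSB = Σnᵢ(x̄ᵢ−x̄)² = 2379.371; SSW = ΣΣ(x−x̄ᵢ)² = 710.822
MSB = 2379.371/3 = 793.1238; MSW = 710.822/27 = 26.3267
F = MSB/MSW = 30.1262
df = (3, 27)
p-value (upper-tail) = 0.00000
At α=0.1: p < α → reject H₀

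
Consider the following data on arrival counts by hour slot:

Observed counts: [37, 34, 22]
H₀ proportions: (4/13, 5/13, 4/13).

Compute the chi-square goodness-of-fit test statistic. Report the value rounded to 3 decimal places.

test statistic = 4.074

n = 93; E_i = n·p_i = [28.62, 35.77, 28.62]
χ² = (37−28.62)²/28.62 + (34−35.77)²/35.77 + (22−28.62)²/28.62 = 4.0737
df = 2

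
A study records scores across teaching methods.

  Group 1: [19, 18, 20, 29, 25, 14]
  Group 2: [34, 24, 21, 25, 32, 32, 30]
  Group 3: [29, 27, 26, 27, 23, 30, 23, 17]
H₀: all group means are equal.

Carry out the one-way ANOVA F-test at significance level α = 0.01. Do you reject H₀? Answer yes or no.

reject H₀: no

Group means [20.83, 28.29, 25.25], grand mean 25.000
SSB = Σnᵢ(x̄ᵢ−x̄)² = 180.238; SSW = ΣΣ(x−x̄ᵢ)² = 409.762
MSB = 180.238/2 = 90.1190; MSW = 409.762/18 = 22.7646
F = MSB/MSW = 3.9587
df = (2, 18)
p-value (upper-tail) = 0.03759
At α=0.01: p ≥ α → fail to reject H₀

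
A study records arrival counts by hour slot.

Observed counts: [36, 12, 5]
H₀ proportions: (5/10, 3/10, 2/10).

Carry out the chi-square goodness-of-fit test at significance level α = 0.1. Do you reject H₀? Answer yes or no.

n = 53; E_i = n·p_i = [26.50, 15.90, 10.60]
χ² = (36−26.50)²/26.50 + (12−15.90)²/15.90 + (5−10.60)²/10.60 = 7.3208
df = 2
p-value (upper-tail) = 0.02572
At α=0.1: p < α → reject H₀

reject H₀: yes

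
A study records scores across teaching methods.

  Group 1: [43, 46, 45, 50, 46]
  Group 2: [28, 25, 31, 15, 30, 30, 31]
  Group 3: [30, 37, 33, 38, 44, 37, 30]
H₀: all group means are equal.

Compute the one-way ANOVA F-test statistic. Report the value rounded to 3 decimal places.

Group means [46.00, 27.14, 35.57], grand mean 35.211
SSB = Σnᵢ(x̄ᵢ−x̄)² = 1038.586; SSW = ΣΣ(x−x̄ᵢ)² = 374.571
MSB = 1038.586/2 = 519.2932; MSW = 374.571/16 = 23.4107
F = MSB/MSW = 22.1819
df = (2, 16)

test statistic = 22.182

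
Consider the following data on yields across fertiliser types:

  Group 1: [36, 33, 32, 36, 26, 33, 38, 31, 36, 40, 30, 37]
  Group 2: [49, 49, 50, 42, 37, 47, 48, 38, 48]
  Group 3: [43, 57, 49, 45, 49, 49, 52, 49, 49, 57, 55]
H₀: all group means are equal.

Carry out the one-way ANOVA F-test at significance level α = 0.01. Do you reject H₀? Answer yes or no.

reject H₀: yes

Group means [34.00, 45.33, 50.36], grand mean 42.812
SSB = Σnᵢ(x̄ᵢ−x̄)² = 1616.330; SSW = ΣΣ(x−x̄ᵢ)² = 572.545
MSB = 1616.330/2 = 808.1648; MSW = 572.545/29 = 19.7429
F = MSB/MSW = 40.9344
df = (2, 29)
p-value (upper-tail) = 0.00000
At α=0.01: p < α → reject H₀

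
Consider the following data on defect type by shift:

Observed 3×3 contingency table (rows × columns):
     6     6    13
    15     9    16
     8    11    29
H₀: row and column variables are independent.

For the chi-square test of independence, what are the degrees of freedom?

degrees of freedom = 4

df = (r−1)(c−1) = (3−1)·(3−1) = 4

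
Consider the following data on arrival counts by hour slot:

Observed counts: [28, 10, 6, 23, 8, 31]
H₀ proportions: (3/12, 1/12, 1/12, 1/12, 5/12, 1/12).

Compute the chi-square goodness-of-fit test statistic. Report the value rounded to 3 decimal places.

n = 106; E_i = n·p_i = [26.50, 8.83, 8.83, 8.83, 44.17, 8.83]
χ² = (28−26.50)²/26.50 + (10−8.83)²/8.83 + (6−8.83)²/8.83 + (23−8.83)²/8.83 + (8−44.17)²/44.17 + (31−8.83)²/8.83 = 109.1094
df = 5

test statistic = 109.109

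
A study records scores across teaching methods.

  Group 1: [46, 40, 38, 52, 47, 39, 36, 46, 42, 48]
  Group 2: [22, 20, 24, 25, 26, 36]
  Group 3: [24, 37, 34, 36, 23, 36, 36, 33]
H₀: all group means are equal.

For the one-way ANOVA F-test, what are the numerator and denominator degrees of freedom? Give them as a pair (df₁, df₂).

k = 3 groups, N = 24 total
df = (k−1, N−k) = (3−1, 24−3) = (2, 21)

degrees of freedom = [2, 21]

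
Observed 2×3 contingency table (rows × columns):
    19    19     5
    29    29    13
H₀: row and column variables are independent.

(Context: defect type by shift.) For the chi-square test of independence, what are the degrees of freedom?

degrees of freedom = 2

df = (r−1)(c−1) = (2−1)·(3−1) = 2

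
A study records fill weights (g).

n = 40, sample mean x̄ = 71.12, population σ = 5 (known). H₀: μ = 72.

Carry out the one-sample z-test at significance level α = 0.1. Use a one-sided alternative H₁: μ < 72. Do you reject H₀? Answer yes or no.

reject H₀: no

SE = σ/√n = 5/√40 = 0.7906
z = (x̄−μ₀)/SE = (71.12−72)/0.7906 = -1.1131
p-value (one-sided, H₁ less) = 0.13283
At α=0.1: p ≥ α → fail to reject H₀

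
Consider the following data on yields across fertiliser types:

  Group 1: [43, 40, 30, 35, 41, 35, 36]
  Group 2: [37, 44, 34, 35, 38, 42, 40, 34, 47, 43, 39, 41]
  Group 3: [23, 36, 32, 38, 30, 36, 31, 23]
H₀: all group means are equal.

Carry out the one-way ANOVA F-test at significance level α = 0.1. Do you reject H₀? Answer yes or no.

reject H₀: yes

Group means [37.14, 39.50, 31.12], grand mean 36.407
SSB = Σnᵢ(x̄ᵢ−x̄)² = 341.786; SSW = ΣΣ(x−x̄ᵢ)² = 534.732
MSB = 341.786/2 = 170.8932; MSW = 534.732/24 = 22.2805
F = MSB/MSW = 7.6701
df = (2, 24)
p-value (upper-tail) = 0.00266
At α=0.1: p < α → reject H₀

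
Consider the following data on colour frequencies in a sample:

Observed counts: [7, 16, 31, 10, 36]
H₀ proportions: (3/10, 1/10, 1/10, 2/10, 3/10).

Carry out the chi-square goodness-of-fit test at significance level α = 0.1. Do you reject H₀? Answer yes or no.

reject H₀: yes

n = 100; E_i = n·p_i = [30.00, 10.00, 10.00, 20.00, 30.00]
χ² = (7−30.00)²/30.00 + (16−10.00)²/10.00 + (31−10.00)²/10.00 + (10−20.00)²/20.00 + (36−30.00)²/30.00 = 71.5333
df = 4
p-value (upper-tail) = 0.00000
At α=0.1: p < α → reject H₀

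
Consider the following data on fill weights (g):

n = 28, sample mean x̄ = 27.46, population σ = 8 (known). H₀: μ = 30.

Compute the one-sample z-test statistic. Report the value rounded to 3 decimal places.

SE = σ/√n = 8/√28 = 1.5119
z = (x̄−μ₀)/SE = (27.46−30)/1.5119 = -1.6801

test statistic = -1.680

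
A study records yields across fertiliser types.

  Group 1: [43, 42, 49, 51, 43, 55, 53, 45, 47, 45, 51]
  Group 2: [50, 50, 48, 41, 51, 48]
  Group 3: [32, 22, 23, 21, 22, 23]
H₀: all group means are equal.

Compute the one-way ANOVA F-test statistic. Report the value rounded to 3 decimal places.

test statistic = 73.553

Group means [47.64, 48.00, 23.83], grand mean 41.522
SSB = Σnᵢ(x̄ᵢ−x̄)² = 2540.360; SSW = ΣΣ(x−x̄ᵢ)² = 345.379
MSB = 2540.360/2 = 1270.1802; MSW = 345.379/20 = 17.2689
F = MSB/MSW = 73.5529
df = (2, 20)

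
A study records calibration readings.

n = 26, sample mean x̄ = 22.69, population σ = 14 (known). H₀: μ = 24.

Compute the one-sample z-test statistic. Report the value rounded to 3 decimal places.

test statistic = -0.477

SE = σ/√n = 14/√26 = 2.7456
z = (x̄−μ₀)/SE = (22.69−24)/2.7456 = -0.4771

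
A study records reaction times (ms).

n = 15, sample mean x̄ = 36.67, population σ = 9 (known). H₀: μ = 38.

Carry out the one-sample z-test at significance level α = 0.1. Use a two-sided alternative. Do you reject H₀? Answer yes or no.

reject H₀: no

SE = σ/√n = 9/√15 = 2.3238
z = (x̄−μ₀)/SE = (36.67−38)/2.3238 = -0.5723
p-value (two-sided) = 0.56709
At α=0.1: p ≥ α → fail to reject H₀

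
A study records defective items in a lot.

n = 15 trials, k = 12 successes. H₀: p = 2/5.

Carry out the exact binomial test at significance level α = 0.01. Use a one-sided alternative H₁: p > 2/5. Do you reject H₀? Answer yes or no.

Exact binomial: n=15, k=12, p₀=2/5=0.4000
P(X≥12) from Σ C(n,i)·p₀^i·(1−p₀)^(n−i)
p-value (one-sided, H₁ greater) = 0.00193
At α=0.01: p < α → reject H₀

reject H₀: yes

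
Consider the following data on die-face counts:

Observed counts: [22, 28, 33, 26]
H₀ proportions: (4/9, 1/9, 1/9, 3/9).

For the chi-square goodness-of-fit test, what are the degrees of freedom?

df = k − 1 = 4 − 1 = 3

degrees of freedom = 3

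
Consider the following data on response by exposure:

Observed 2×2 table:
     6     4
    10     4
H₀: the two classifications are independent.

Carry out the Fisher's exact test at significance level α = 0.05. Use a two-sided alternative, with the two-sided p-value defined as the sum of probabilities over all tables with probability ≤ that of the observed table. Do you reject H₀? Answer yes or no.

reject H₀: no

Margins: r₁=10, r₂=14, c₁=16, c₂=8, n=24
p_obs = C(10,6)·C(14,10)/C(24,16); sum pmf over tables with pmf ≤ p_obs
p-value (two-sided) = 0.67335
At α=0.05: p ≥ α → fail to reject H₀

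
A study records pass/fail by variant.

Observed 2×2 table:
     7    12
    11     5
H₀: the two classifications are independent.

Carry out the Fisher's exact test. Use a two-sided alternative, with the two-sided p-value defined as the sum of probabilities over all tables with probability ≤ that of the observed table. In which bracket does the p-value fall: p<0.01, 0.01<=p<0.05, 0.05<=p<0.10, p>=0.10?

p-value bracket: 0.05<=p<0.10

Margins: r₁=19, r₂=16, c₁=18, c₂=17, n=35
p_obs = C(19,7)·C(16,11)/C(35,18); sum pmf over tables with pmf ≤ p_obs
p-value (two-sided) = 0.09222
→ bracket: 0.05<=p<0.10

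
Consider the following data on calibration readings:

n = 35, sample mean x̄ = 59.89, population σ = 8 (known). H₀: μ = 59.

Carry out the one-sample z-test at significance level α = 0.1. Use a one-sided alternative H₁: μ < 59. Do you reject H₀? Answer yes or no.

reject H₀: no

SE = σ/√n = 8/√35 = 1.3522
z = (x̄−μ₀)/SE = (59.89−59)/1.3522 = 0.6582
p-value (one-sided, H₁ less) = 0.74478
At α=0.1: p ≥ α → fail to reject H₀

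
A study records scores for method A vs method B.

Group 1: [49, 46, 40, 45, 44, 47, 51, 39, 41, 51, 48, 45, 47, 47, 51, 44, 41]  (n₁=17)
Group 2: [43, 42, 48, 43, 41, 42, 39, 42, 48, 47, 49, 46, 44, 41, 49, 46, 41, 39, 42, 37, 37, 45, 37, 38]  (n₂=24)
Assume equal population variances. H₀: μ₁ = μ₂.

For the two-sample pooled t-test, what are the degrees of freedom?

degrees of freedom = 39

df = n₁ + n₂ − 2 = 17 + 24 − 2 = 39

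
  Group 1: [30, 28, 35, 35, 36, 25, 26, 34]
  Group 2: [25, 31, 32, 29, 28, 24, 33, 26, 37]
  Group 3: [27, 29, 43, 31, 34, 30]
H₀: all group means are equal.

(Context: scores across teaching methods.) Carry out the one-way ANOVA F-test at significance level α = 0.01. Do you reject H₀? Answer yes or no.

Group means [31.12, 29.44, 32.33], grand mean 30.783
SSB = Σnᵢ(x̄ᵢ−x̄)² = 31.482; SSW = ΣΣ(x−x̄ᵢ)² = 442.431
MSB = 31.482/2 = 15.7412; MSW = 442.431/20 = 22.1215
F = MSB/MSW = 0.7116
df = (2, 20)
p-value (upper-tail) = 0.50288
At α=0.01: p ≥ α → fail to reject H₀

reject H₀: no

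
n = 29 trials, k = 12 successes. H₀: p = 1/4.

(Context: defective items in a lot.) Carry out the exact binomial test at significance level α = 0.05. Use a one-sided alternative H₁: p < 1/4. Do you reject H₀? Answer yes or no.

reject H₀: no

Exact binomial: n=29, k=12, p₀=1/4=0.2500
P(X≤12) from Σ C(n,i)·p₀^i·(1−p₀)^(n−i)
p-value (one-sided, H₁ less) = 0.98422
At α=0.05: p ≥ α → fail to reject H₀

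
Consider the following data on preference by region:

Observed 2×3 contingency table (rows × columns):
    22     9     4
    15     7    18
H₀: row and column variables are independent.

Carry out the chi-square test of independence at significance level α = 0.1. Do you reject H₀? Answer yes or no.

reject H₀: yes

Row totals [35, 40], col totals [37, 16, 22], n=75
χ² = (22−17.27)²/17.27 + (9−7.47)²/7.47 + (4−10.27)²/10.27 + (15−19.73)²/19.73 + (7−8.53)²/8.53 + (18−11.73)²/11.73 = 10.1954
df = 2
p-value (upper-tail) = 0.00611
At α=0.1: p < α → reject H₀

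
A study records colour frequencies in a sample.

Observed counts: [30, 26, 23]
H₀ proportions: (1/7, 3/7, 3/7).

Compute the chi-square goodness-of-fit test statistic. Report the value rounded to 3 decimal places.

test statistic = 36.338

n = 79; E_i = n·p_i = [11.29, 33.86, 33.86]
χ² = (30−11.29)²/11.29 + (26−33.86)²/33.86 + (23−33.86)²/33.86 = 36.3376
df = 2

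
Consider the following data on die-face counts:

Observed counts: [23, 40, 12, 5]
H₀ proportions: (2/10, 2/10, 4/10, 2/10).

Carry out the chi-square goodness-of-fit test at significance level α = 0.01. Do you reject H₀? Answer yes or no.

reject H₀: yes

n = 80; E_i = n·p_i = [16.00, 16.00, 32.00, 16.00]
χ² = (23−16.00)²/16.00 + (40−16.00)²/16.00 + (12−32.00)²/32.00 + (5−16.00)²/16.00 = 59.1250
df = 3
p-value (upper-tail) = 0.00000
At α=0.01: p < α → reject H₀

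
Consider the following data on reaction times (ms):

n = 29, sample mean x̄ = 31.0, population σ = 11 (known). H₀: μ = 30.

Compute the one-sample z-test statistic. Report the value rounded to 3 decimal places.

SE = σ/√n = 11/√29 = 2.0426
z = (x̄−μ₀)/SE = (31.0−30)/2.0426 = 0.4896

test statistic = 0.490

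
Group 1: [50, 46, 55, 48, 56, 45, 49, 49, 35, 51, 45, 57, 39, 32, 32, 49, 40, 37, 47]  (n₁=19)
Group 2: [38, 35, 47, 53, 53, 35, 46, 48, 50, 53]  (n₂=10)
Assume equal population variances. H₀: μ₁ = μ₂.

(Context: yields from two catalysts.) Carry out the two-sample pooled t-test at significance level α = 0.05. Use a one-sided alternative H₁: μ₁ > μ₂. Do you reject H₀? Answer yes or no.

reject H₀: no

x̄₁=45.368, s₁=7.632, n₁=19
x̄₂=45.800, s₂=7.254, n₂=10
s_p² = [18·7.632² + 9·7.254²]/27 = 56.3712
SE = √(s_p²·(1/19+1/10)) = 2.9333
t = (45.368−45.800)/2.9333 = -0.1471
df = 27
p-value (one-sided, H₁ greater) = 0.55794
At α=0.05: p ≥ α → fail to reject H₀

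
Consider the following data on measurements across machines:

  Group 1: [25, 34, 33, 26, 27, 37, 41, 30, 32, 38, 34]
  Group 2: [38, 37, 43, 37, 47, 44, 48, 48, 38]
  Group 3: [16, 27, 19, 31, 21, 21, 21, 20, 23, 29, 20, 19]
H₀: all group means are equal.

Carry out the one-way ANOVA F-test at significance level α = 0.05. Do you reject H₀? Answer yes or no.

reject H₀: yes

Group means [32.45, 42.22, 22.25], grand mean 31.375
SSB = Σnᵢ(x̄ᵢ−x̄)² = 2070.967; SSW = ΣΣ(x−x̄ᵢ)² = 666.533
MSB = 2070.967/2 = 1035.4836; MSW = 666.533/29 = 22.9839
F = MSB/MSW = 45.0526
df = (2, 29)
p-value (upper-tail) = 0.00000
At α=0.05: p < α → reject H₀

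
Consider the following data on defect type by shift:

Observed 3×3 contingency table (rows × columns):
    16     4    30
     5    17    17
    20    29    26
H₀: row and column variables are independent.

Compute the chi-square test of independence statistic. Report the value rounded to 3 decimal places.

test statistic = 19.848

Row totals [50, 39, 75], col totals [41, 50, 73], n=164
χ² = (16−12.50)²/12.50 + (4−15.24)²/15.24 + (30−22.26)²/22.26 + (5−9.75)²/9.75 + (17−11.89)²/11.89 + (17−17.36)²/17.36 + (20−18.75)²/18.75 + (29−22.87)²/22.87 + (26−33.38)²/33.38 = 19.8476
df = 4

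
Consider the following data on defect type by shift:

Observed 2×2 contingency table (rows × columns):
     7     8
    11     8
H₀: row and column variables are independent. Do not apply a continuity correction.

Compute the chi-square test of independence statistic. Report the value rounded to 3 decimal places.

Row totals [15, 19], col totals [18, 16], n=34
χ² = (7−7.94)²/7.94 + (8−7.06)²/7.06 + (11−10.06)²/10.06 + (8−8.94)²/8.94 = 0.4242
df = 1

test statistic = 0.424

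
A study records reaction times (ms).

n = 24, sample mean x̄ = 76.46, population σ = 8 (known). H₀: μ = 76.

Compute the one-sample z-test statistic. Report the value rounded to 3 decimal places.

SE = σ/√n = 8/√24 = 1.6330
z = (x̄−μ₀)/SE = (76.46−76)/1.6330 = 0.2817

test statistic = 0.282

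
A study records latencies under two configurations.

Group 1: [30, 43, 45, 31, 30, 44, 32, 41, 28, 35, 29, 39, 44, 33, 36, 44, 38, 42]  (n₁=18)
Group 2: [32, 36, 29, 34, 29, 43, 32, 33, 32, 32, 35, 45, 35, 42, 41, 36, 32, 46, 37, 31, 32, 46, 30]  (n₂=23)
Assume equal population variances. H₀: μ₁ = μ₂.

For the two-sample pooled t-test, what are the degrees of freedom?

degrees of freedom = 39

df = n₁ + n₂ − 2 = 18 + 23 − 2 = 39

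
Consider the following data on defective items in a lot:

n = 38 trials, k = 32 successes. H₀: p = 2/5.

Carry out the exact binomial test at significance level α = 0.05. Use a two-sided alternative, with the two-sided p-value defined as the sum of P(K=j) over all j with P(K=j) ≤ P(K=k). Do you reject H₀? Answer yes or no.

Exact binomial: n=38, k=32, p₀=2/5=0.4000
P(X=j) = C(n,j)·p₀^j·(1−p₀)^(n−j); p = Σ P(X=j) over j with P(X=j) ≤ P(X=32)
p-value (two-sided) = 0.00000
At α=0.05: p < α → reject H₀

reject H₀: yes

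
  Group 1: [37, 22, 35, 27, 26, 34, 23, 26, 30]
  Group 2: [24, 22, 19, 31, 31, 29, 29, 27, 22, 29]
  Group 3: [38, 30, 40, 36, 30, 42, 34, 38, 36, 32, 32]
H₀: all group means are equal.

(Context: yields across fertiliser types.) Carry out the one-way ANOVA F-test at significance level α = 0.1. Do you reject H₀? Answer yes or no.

reject H₀: yes

Group means [28.89, 26.30, 35.27], grand mean 30.367
SSB = Σnᵢ(x̄ᵢ−x̄)² = 449.796; SSW = ΣΣ(x−x̄ᵢ)² = 557.171
MSB = 449.796/2 = 224.8980; MSW = 557.171/27 = 20.6360
F = MSB/MSW = 10.8984
df = (2, 27)
p-value (upper-tail) = 0.00034
At α=0.1: p < α → reject H₀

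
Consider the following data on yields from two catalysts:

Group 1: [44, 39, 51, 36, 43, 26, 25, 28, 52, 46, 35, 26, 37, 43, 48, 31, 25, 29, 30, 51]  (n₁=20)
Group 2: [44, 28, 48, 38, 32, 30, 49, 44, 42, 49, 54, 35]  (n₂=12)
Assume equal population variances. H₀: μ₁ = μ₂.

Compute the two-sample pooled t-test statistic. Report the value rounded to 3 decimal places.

test statistic = -1.153

x̄₁=37.250, s₁=9.481, n₁=20
x̄₂=41.083, s₂=8.426, n₂=12
s_p² = [19·9.481² + 11·8.426²]/30 = 82.9556
SE = √(s_p²·(1/20+1/12)) = 3.3258
t = (37.250−41.083)/3.3258 = -1.1526
df = 30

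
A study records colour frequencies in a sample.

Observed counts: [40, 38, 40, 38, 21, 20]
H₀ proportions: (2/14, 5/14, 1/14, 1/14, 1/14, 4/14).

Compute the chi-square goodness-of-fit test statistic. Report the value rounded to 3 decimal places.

n = 197; E_i = n·p_i = [28.14, 70.36, 14.07, 14.07, 14.07, 56.29]
χ² = (40−28.14)²/28.14 + (38−70.36)²/70.36 + (40−14.07)²/14.07 + (38−14.07)²/14.07 + (21−14.07)²/14.07 + (20−56.29)²/56.29 = 135.1482
df = 5

test statistic = 135.148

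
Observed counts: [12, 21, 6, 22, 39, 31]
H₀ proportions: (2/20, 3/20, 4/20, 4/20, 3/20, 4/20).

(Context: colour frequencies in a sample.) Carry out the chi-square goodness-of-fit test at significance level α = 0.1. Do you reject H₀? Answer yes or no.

reject H₀: yes

n = 131; E_i = n·p_i = [13.10, 19.65, 26.20, 26.20, 19.65, 26.20]
χ² = (12−13.10)²/13.10 + (21−19.65)²/19.65 + (6−26.20)²/26.20 + (22−26.20)²/26.20 + (39−19.65)²/19.65 + (31−26.20)²/26.20 = 36.3664
df = 5
p-value (upper-tail) = 0.00000
At α=0.1: p < α → reject H₀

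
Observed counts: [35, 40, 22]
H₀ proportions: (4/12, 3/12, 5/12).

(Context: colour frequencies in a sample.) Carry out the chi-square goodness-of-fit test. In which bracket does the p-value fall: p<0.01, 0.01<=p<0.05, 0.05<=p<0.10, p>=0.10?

p-value bracket: p<0.01

n = 97; E_i = n·p_i = [32.33, 24.25, 40.42]
χ² = (35−32.33)²/32.33 + (40−24.25)²/24.25 + (22−40.42)²/40.42 = 18.8412
df = 2
p-value (upper-tail) = 0.00008
→ bracket: p<0.01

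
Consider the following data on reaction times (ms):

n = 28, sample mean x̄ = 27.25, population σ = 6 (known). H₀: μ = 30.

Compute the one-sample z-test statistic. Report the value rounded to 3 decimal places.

test statistic = -2.425

SE = σ/√n = 6/√28 = 1.1339
z = (x̄−μ₀)/SE = (27.25−30)/1.1339 = -2.4253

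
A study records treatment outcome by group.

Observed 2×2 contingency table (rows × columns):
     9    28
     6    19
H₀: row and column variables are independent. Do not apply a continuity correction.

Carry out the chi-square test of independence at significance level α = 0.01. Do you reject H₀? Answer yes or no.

reject H₀: no

Row totals [37, 25], col totals [15, 47], n=62
χ² = (9−8.95)²/8.95 + (28−28.05)²/28.05 + (6−6.05)²/6.05 + (19−18.95)²/18.95 = 0.0009
df = 1
p-value (upper-tail) = 0.97666
At α=0.01: p ≥ α → fail to reject H₀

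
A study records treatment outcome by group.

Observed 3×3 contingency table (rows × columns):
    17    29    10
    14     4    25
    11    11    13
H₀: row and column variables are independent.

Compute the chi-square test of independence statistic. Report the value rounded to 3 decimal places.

test statistic = 24.477

Row totals [56, 43, 35], col totals [42, 44, 48], n=134
χ² = (17−17.55)²/17.55 + (29−18.39)²/18.39 + (10−20.06)²/20.06 + (14−13.48)²/13.48 + (4−14.12)²/14.12 + (25−15.40)²/15.40 + (11−10.97)²/10.97 + (11−11.49)²/11.49 + (13−12.54)²/12.54 = 24.4771
df = 4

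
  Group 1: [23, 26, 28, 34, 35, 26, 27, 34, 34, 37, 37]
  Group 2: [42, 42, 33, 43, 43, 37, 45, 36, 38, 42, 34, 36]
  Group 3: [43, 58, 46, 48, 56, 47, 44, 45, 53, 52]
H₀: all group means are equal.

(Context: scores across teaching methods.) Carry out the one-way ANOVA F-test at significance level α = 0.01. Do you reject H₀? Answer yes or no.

Group means [31.00, 39.25, 49.20], grand mean 39.515
SSB = Σnᵢ(x̄ᵢ−x̄)² = 1736.392; SSW = ΣΣ(x−x̄ᵢ)² = 677.850
MSB = 1736.392/2 = 868.1962; MSW = 677.850/30 = 22.5950
F = MSB/MSW = 38.4243
df = (2, 30)
p-value (upper-tail) = 0.00000
At α=0.01: p < α → reject H₀

reject H₀: yes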